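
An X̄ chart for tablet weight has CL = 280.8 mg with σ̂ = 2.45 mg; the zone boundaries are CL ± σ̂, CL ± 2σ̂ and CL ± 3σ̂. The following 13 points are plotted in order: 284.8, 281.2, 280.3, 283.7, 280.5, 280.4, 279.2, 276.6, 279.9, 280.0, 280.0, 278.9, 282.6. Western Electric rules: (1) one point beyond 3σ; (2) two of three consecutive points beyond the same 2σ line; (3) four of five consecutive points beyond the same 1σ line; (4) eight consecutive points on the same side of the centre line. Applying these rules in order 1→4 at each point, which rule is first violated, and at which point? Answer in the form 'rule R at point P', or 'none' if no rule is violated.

Zone of each point (C = within 1σ̂, B = 1σ̂–2σ̂, A = 2σ̂–3σ̂, * = beyond 3σ̂; sign = side of CL): 1:+B, 2:+C, 3:-C, 4:+B, 5:-C, 6:-C, 7:-C, 8:-B, 9:-C, 10:-C, 11:-C, 12:-C, 13:+C
Rule 4 (eight consecutive points on the same side of the centre line) is satisfied at point 12.

rule 4 at point 12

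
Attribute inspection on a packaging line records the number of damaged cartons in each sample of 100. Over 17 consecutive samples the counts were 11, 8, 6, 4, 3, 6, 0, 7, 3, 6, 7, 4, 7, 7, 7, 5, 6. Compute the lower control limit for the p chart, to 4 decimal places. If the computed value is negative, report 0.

0.0000

p̄ = Σdᵢ / (k·n) = 97 / (17 × 100) = 0.05706
LCL = p̄ − 3·√(p̄(1−p̄)/n) = 0.05706 − 3 × 0.02320 = -0.01253 → 0 (negative, so LCL = 0)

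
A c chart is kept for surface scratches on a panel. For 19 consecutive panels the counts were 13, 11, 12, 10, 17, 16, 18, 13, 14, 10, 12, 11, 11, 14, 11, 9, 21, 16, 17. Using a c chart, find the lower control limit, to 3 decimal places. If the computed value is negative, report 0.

2.462

c̄ = (13 + 11 + 12 + 10 + 17 + 16 + 18 + 13 + 14 + 10 + 12 + 11 + 11 + 14 + 11 + 9 + 21 + 16 + 17) / 19 = 256 / 19 = 13.4737
LCL = c̄ − 3√c̄ = 13.4737 − 3 × 3.6707 = 2.4617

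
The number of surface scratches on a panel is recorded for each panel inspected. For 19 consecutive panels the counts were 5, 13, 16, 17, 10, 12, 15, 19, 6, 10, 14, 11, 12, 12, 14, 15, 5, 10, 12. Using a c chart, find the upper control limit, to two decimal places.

c̄ = (5 + 13 + 16 + 17 + 10 + 12 + 15 + 19 + 6 + 10 + 14 + 11 + 12 + 12 + 14 + 15 + 5 + 10 + 12) / 19 = 228 / 19 = 12.0000
UCL = c̄ + 3√c̄ = 12.0000 + 3 × √12.0000 = 12.0000 + 3 × 3.4641 = 22.3923

22.39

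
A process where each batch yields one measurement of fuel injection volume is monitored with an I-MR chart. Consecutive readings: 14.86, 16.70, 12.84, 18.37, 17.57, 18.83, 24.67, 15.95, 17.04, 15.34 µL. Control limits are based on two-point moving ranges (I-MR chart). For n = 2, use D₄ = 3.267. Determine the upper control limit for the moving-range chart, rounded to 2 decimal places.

11.12

Moving ranges: 1.84, 3.86, 5.53, 0.80, 1.26, 5.84, 8.72, 1.09, 1.70; M̄R̄ = 30.6400 / 9 = 3.4044
UCL_MR = D₄·M̄R̄ = 3.267 × 3.4044 = 11.1223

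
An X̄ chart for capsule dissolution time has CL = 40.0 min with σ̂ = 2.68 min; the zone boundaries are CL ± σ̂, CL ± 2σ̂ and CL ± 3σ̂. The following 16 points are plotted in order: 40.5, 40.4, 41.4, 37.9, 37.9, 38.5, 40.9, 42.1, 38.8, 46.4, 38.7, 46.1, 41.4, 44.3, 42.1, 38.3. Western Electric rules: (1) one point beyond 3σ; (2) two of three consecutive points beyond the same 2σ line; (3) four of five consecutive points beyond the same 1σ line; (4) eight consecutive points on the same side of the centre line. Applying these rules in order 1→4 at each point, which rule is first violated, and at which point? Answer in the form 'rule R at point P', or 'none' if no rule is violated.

Zone of each point (C = within 1σ̂, B = 1σ̂–2σ̂, A = 2σ̂–3σ̂, * = beyond 3σ̂; sign = side of CL): 1:+C, 2:+C, 3:+C, 4:-C, 5:-C, 6:-C, 7:+C, 8:+C, 9:-C, 10:+A, 11:-C, 12:+A, 13:+C, 14:+B, 15:+C, 16:-C
Rule 2 (two of three consecutive points beyond the same 2σ limit) is satisfied at point 12.

rule 2 at point 12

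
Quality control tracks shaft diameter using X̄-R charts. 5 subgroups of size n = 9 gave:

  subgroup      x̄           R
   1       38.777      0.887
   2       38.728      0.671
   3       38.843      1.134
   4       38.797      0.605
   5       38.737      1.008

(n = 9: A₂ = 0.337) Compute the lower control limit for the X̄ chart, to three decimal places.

X̄̄ = (38.777 + 38.728 + 38.843 + 38.797 + 38.737) / 5 = 193.8820 / 5 = 38.7764
R̄ = (0.887 + 0.671 + 1.134 + 0.605 + 1.008) / 5 = 4.3050 / 5 = 0.8610
LCL = X̄̄ − A₂·R̄ = 38.7764 − 0.337 × 0.8610 = 38.4862

38.486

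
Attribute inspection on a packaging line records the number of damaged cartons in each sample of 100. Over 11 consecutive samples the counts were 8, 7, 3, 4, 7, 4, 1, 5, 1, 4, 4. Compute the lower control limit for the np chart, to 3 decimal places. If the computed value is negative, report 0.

p̄ = Σdᵢ / (k·n) = 48 / (11 × 100) = 0.04364
LCL = np̄ − 3·√(np̄(1−p̄)) = 4.3636 − 3 × 2.0428 = -1.7649 → 0 (negative, so LCL = 0)

0.000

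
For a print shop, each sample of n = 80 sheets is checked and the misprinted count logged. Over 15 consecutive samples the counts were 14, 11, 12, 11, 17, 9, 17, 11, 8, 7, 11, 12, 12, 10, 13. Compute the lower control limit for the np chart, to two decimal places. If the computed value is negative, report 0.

2.20

p̄ = Σdᵢ / (k·n) = 175 / (15 × 80) = 0.14583
LCL = np̄ − 3·√(np̄(1−p̄)) = 11.6667 − 3 × 3.1568 = 2.1963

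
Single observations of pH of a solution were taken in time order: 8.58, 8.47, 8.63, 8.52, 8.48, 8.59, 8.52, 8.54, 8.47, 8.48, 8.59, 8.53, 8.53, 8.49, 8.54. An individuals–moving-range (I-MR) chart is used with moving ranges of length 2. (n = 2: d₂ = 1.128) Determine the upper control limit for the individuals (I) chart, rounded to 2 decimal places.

8.71

X̄ = (8.58 + 8.47 + 8.63 + 8.52 + 8.48 + 8.59 + 8.52 + 8.54 + 8.47 + 8.48 + 8.59 + 8.53 + 8.53 + 8.49 + 8.54) / 15 = 8.5307
Moving ranges: 0.11, 0.16, 0.11, 0.04, 0.11, 0.07, 0.02, 0.07, 0.01, 0.11, 0.06, 0.00, 0.04, 0.05; M̄R̄ = 0.9600 / 14 = 0.0686
UCL = X̄ + 3·M̄R̄/d₂ = 8.5307 + 3 × 0.0686 / 1.128 = 8.7130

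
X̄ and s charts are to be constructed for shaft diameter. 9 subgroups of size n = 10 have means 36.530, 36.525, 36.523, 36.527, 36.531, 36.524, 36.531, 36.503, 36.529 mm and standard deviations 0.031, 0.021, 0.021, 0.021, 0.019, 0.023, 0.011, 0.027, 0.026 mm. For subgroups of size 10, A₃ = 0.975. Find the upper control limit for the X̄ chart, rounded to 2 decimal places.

36.55

X̄̄ = (36.530 + 36.525 + 36.523 + 36.527 + 36.531 + 36.524 + 36.531 + 36.503 + 36.529) / 9 = 36.5248
s̄ = (0.031 + 0.021 + 0.021 + 0.021 + 0.019 + 0.023 + 0.011 + 0.027 + 0.026) / 9 = 0.0222
UCL = X̄̄ + A₃·s̄ = 36.5248 + 0.975 × 0.0222 = 36.5464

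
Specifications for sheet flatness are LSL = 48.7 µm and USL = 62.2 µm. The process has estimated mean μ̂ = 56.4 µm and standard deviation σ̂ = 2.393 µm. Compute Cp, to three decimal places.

Cp = (USL − LSL) / (6σ̂) = (62.2 − 48.7) / (6 × 2.393) = 13.5000 / 14.3580 = 0.9402

0.940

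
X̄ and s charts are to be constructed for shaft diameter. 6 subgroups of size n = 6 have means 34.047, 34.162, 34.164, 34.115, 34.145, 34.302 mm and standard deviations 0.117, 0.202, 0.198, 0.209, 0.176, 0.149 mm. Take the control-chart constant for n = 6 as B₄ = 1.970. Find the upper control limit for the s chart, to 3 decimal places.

0.345

s̄ = (0.117 + 0.202 + 0.198 + 0.209 + 0.176 + 0.149) / 6 = 0.1752
UCL_s = B₄·s̄ = 1.970 × 0.1752 = 0.3451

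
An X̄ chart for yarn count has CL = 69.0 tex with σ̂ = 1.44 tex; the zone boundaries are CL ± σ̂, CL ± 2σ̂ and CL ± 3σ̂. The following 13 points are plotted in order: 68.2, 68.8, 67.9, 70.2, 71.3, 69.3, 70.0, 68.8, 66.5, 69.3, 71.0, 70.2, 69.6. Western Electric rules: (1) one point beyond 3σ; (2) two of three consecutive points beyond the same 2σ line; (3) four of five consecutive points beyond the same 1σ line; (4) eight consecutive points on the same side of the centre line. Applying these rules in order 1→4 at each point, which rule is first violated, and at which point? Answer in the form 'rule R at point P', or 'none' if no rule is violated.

Zone of each point (C = within 1σ̂, B = 1σ̂–2σ̂, A = 2σ̂–3σ̂, * = beyond 3σ̂; sign = side of CL): 1:-C, 2:-C, 3:-C, 4:+C, 5:+B, 6:+C, 7:+C, 8:-C, 9:-B, 10:+C, 11:+B, 12:+C, 13:+C
No rule fires across all 13 points.

none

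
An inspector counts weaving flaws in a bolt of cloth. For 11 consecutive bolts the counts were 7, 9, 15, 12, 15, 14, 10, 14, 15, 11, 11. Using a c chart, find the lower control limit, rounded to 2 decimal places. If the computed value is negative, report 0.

c̄ = (7 + 9 + 15 + 12 + 15 + 14 + 10 + 14 + 15 + 11 + 11) / 11 = 133 / 11 = 12.0909
LCL = c̄ − 3√c̄ = 12.0909 − 3 × 3.4772 = 1.6593

1.66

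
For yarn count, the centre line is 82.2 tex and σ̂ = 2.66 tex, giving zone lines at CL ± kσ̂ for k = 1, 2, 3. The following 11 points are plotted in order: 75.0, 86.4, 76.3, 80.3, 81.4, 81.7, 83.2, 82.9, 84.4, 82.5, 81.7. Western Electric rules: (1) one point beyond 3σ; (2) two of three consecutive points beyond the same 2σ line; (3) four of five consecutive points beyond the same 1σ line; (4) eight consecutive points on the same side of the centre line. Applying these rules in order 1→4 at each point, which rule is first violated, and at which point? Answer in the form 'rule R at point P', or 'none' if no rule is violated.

Zone of each point (C = within 1σ̂, B = 1σ̂–2σ̂, A = 2σ̂–3σ̂, * = beyond 3σ̂; sign = side of CL): 1:-A, 2:+B, 3:-A, 4:-C, 5:-C, 6:-C, 7:+C, 8:+C, 9:+C, 10:+C, 11:-C
Rule 2 (two of three consecutive points beyond the same 2σ limit) is satisfied at point 3.

rule 2 at point 3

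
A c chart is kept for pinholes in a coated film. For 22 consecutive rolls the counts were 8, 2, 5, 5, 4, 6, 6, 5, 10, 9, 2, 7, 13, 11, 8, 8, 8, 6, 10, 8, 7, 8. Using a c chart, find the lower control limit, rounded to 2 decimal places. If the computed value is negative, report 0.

c̄ = (8 + 2 + 5 + 5 + 4 + 6 + 6 + 5 + 10 + 9 + 2 + 7 + 13 + 11 + 8 + 8 + 8 + 6 + 10 + 8 + 7 + 8) / 22 = 156 / 22 = 7.0909
LCL = c̄ − 3√c̄ = 7.0909 − 3 × 2.6629 = -0.8977 → 0 (cannot be negative)

0.00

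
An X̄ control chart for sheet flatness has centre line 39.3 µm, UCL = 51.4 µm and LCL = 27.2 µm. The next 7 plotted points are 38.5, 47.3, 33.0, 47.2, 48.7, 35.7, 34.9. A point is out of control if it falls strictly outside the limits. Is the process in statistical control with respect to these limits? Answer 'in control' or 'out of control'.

All 7 points lie within [27.2, 51.4].

in control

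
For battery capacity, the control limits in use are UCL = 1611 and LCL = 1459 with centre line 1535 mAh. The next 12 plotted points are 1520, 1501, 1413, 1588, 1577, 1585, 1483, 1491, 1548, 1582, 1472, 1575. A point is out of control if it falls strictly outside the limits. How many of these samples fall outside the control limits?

Compare each point to [1459, 1611]: sample 3 = 1413 < LCL.

1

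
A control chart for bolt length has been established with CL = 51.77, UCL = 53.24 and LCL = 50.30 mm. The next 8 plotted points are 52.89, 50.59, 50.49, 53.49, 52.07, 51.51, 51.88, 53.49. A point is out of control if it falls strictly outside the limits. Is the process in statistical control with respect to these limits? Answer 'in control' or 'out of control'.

out of control

Compare each point to [50.30, 53.24]: sample 4 = 53.49 > UCL; sample 8 = 53.49 > UCL.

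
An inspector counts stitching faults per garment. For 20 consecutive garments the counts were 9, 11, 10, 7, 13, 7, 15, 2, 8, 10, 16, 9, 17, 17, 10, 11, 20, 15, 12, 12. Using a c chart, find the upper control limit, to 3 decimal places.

21.746

c̄ = (9 + 11 + 10 + 7 + 13 + 7 + 15 + 2 + 8 + 10 + 16 + 9 + 17 + 17 + 10 + 11 + 20 + 15 + 12 + 12) / 20 = 231 / 20 = 11.5500
UCL = c̄ + 3√c̄ = 11.5500 + 3 × √11.5500 = 11.5500 + 3 × 3.3985 = 21.7456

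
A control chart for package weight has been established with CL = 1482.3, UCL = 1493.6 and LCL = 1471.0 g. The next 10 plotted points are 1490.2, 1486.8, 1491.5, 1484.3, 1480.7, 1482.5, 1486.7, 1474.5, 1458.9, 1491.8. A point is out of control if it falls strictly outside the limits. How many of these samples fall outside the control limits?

1

Compare each point to [1471.0, 1493.6]: sample 9 = 1458.9 < LCL.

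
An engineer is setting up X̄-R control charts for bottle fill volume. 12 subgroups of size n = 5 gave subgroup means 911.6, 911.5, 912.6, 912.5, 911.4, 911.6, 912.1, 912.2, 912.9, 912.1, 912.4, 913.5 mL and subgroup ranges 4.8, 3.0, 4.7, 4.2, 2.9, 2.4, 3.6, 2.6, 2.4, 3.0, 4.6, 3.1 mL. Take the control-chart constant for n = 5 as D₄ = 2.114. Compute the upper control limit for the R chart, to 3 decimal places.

R̄ = (4.8 + 3.0 + 4.7 + 4.2 + 2.9 + 2.4 + 3.6 + 2.6 + 2.4 + 3.0 + 4.6 + 3.1) / 12 = 41.3000 / 12 = 3.4417
UCL_R = D₄·R̄ = 2.114 × 3.4417 = 7.2757

7.276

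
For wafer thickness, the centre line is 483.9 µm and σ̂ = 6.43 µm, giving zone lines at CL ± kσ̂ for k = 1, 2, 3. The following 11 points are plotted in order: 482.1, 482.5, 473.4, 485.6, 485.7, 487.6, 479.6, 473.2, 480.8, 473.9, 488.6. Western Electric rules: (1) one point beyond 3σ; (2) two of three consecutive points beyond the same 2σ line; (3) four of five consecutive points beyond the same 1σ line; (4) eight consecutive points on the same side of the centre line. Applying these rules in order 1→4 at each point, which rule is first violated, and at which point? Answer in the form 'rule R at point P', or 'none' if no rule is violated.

Zone of each point (C = within 1σ̂, B = 1σ̂–2σ̂, A = 2σ̂–3σ̂, * = beyond 3σ̂; sign = side of CL): 1:-C, 2:-C, 3:-B, 4:+C, 5:+C, 6:+C, 7:-C, 8:-B, 9:-C, 10:-B, 11:+C
No rule fires across all 11 points.

none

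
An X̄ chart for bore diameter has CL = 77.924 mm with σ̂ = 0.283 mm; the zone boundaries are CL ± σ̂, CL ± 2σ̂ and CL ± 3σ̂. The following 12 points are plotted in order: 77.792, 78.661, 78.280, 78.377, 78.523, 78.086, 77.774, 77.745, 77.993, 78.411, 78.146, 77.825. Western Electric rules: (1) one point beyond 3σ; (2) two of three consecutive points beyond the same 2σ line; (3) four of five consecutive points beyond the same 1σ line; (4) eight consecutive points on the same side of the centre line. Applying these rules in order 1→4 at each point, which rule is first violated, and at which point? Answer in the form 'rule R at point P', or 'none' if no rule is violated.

Zone of each point (C = within 1σ̂, B = 1σ̂–2σ̂, A = 2σ̂–3σ̂, * = beyond 3σ̂; sign = side of CL): 1:-C, 2:+A, 3:+B, 4:+B, 5:+A, 6:+C, 7:-C, 8:-C, 9:+C, 10:+B, 11:+C, 12:-C
Rule 3 (four of five consecutive points beyond the same 1σ limit) is satisfied at point 5.

rule 3 at point 5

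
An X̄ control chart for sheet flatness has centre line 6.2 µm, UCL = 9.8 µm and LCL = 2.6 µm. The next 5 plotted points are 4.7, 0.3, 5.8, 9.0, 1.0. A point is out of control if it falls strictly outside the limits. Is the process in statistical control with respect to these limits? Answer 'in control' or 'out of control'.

out of control

Compare each point to [2.6, 9.8]: sample 2 = 0.3 < LCL; sample 5 = 1.0 < LCL.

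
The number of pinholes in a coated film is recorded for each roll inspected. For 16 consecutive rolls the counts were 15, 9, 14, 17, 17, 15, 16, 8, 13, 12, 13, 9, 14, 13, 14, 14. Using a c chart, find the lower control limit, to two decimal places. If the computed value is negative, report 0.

c̄ = (15 + 9 + 14 + 17 + 17 + 15 + 16 + 8 + 13 + 12 + 13 + 9 + 14 + 13 + 14 + 14) / 16 = 213 / 16 = 13.3125
LCL = c̄ − 3√c̄ = 13.3125 − 3 × 3.6486 = 2.3666

2.37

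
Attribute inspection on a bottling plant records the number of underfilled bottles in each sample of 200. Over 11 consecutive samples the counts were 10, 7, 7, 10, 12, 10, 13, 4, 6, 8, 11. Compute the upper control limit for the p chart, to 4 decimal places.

p̄ = Σdᵢ / (k·n) = 98 / (11 × 200) = 0.04455
UCL = p̄ + 3·√(p̄(1−p̄)/n) = 0.04455 + 3 × √(0.04455×0.95545/200) = 0.04455 + 3 × 0.01459 = 0.08831

0.0883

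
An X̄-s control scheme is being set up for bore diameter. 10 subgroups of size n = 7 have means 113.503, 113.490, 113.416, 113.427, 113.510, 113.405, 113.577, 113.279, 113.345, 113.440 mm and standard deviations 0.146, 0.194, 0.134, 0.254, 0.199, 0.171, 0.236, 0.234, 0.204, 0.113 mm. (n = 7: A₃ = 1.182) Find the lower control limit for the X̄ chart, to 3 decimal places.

X̄̄ = (113.503 + 113.490 + 113.416 + 113.427 + 113.510 + 113.405 + 113.577 + 113.279 + 113.345 + 113.440) / 10 = 113.4392
s̄ = (0.146 + 0.194 + 0.134 + 0.254 + 0.199 + 0.171 + 0.236 + 0.234 + 0.204 + 0.113) / 10 = 0.1885
LCL = X̄̄ − A₃·s̄ = 113.4392 − 1.182 × 0.1885 = 113.2164

113.216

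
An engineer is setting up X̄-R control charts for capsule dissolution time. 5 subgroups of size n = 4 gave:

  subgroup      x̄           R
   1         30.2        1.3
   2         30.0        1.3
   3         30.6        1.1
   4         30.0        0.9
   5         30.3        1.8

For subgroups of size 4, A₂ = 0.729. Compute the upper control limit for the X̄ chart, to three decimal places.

X̄̄ = (30.2 + 30.0 + 30.6 + 30.0 + 30.3) / 5 = 151.1000 / 5 = 30.2200
R̄ = (1.3 + 1.3 + 1.1 + 0.9 + 1.8) / 5 = 6.4000 / 5 = 1.2800
UCL = X̄̄ + A₂·R̄ = 30.2200 + 0.729 × 1.2800 = 31.1531

31.153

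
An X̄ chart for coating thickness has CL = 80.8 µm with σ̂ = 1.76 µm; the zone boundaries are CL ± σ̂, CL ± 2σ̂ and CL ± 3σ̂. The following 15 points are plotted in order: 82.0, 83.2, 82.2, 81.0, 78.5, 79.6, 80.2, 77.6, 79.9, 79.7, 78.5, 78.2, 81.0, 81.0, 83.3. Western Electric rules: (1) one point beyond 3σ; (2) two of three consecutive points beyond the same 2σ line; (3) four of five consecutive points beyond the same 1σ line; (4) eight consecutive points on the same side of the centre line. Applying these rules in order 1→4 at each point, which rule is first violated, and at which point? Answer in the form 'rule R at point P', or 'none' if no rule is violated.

rule 4 at point 12

Zone of each point (C = within 1σ̂, B = 1σ̂–2σ̂, A = 2σ̂–3σ̂, * = beyond 3σ̂; sign = side of CL): 1:+C, 2:+B, 3:+C, 4:+C, 5:-B, 6:-C, 7:-C, 8:-B, 9:-C, 10:-C, 11:-B, 12:-B, 13:+C, 14:+C, 15:+B
Rule 4 (eight consecutive points on the same side of the centre line) is satisfied at point 12.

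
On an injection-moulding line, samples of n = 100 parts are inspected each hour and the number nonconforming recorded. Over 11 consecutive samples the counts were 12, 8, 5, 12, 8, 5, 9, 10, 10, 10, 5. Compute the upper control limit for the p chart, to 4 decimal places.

p̄ = Σdᵢ / (k·n) = 94 / (11 × 100) = 0.08545
UCL = p̄ + 3·√(p̄(1−p̄)/n) = 0.08545 + 3 × √(0.08545×0.91455/100) = 0.08545 + 3 × 0.02796 = 0.16932

0.1693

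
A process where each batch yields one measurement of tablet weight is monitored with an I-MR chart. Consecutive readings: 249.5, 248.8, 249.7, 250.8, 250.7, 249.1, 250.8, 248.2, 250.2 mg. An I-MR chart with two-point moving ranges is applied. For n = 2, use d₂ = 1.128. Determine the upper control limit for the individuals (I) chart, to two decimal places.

253.31

X̄ = (249.5 + 248.8 + 249.7 + 250.8 + 250.7 + 249.1 + 250.8 + 248.2 + 250.2) / 9 = 249.7556
Moving ranges: 0.7, 0.9, 1.1, 0.1, 1.6, 1.7, 2.6, 2.0; M̄R̄ = 10.7000 / 8 = 1.3375
UCL = X̄ + 3·M̄R̄/d₂ = 249.7556 + 3 × 1.3375 / 1.128 = 253.3127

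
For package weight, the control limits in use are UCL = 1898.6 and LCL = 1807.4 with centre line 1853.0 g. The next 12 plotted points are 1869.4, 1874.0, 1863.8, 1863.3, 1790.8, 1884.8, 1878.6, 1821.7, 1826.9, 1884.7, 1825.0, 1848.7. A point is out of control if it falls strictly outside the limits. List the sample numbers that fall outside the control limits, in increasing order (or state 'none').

Compare each point to [1807.4, 1898.6]: sample 5 = 1790.8 < LCL.

5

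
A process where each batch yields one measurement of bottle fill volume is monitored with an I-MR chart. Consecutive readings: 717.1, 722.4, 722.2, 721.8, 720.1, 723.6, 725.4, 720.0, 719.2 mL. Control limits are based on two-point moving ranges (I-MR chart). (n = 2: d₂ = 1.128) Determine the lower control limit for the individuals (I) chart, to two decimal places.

X̄ = (717.1 + 722.4 + 722.2 + 721.8 + 720.1 + 723.6 + 725.4 + 720.0 + 719.2) / 9 = 721.3111
Moving ranges: 5.3, 0.2, 0.4, 1.7, 3.5, 1.8, 5.4, 0.8; M̄R̄ = 19.1000 / 8 = 2.3875
LCL = X̄ − 3·M̄R̄/d₂ = 721.3111 − 3 × 2.3875 / 1.128 = 714.9614

714.96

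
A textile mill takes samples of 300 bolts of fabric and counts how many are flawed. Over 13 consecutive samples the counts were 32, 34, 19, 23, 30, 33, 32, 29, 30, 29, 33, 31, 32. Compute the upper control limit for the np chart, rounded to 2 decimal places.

p̄ = Σdᵢ / (k·n) = 387 / (13 × 300) = 0.09923
UCL = np̄ + 3·√(np̄(1−p̄)) = 29.7692 + 3 × √(29.7692×0.90077) = 29.7692 + 3 × 5.1783 = 45.3043

45.30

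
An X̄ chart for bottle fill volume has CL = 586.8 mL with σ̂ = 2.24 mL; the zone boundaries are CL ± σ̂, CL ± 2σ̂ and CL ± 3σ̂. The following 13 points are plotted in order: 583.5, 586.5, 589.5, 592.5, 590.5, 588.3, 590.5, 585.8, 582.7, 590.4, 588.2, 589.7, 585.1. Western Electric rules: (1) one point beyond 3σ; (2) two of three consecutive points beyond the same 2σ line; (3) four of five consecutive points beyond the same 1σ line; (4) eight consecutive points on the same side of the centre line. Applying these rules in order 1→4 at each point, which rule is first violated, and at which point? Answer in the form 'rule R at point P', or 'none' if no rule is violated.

rule 3 at point 7

Zone of each point (C = within 1σ̂, B = 1σ̂–2σ̂, A = 2σ̂–3σ̂, * = beyond 3σ̂; sign = side of CL): 1:-B, 2:-C, 3:+B, 4:+A, 5:+B, 6:+C, 7:+B, 8:-C, 9:-B, 10:+B, 11:+C, 12:+B, 13:-C
Rule 3 (four of five consecutive points beyond the same 1σ limit) is satisfied at point 7.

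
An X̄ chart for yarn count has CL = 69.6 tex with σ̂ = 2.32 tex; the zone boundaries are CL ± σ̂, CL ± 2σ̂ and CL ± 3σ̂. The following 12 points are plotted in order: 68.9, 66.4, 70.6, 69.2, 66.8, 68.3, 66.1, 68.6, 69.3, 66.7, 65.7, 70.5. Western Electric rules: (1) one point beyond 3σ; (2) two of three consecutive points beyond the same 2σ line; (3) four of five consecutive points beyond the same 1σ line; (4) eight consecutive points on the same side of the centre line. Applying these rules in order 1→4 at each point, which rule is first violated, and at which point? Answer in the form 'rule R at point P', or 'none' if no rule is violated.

Zone of each point (C = within 1σ̂, B = 1σ̂–2σ̂, A = 2σ̂–3σ̂, * = beyond 3σ̂; sign = side of CL): 1:-C, 2:-B, 3:+C, 4:-C, 5:-B, 6:-C, 7:-B, 8:-C, 9:-C, 10:-B, 11:-B, 12:+C
Rule 4 (eight consecutive points on the same side of the centre line) is satisfied at point 11.

rule 4 at point 11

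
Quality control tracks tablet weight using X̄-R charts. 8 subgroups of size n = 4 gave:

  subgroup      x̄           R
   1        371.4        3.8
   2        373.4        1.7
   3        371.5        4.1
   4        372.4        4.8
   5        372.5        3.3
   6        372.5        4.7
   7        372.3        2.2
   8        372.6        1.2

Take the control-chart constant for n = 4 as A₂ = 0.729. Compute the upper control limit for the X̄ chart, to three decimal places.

374.676

X̄̄ = (371.4 + 373.4 + 371.5 + 372.4 + 372.5 + 372.5 + 372.3 + 372.6) / 8 = 2978.6000 / 8 = 372.3250
R̄ = (3.8 + 1.7 + 4.1 + 4.8 + 3.3 + 4.7 + 2.2 + 1.2) / 8 = 25.8000 / 8 = 3.2250
UCL = X̄̄ + A₂·R̄ = 372.3250 + 0.729 × 3.2250 = 374.6760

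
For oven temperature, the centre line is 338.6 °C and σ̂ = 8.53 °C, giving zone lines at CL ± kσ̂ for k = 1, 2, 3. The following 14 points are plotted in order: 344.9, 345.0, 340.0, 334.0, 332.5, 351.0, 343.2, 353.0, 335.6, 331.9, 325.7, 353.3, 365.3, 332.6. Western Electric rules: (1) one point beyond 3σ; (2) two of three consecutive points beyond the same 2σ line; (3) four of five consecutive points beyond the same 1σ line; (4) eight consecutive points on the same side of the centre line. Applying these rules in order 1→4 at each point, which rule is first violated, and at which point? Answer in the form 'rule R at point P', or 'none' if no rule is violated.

Zone of each point (C = within 1σ̂, B = 1σ̂–2σ̂, A = 2σ̂–3σ̂, * = beyond 3σ̂; sign = side of CL): 1:+C, 2:+C, 3:+C, 4:-C, 5:-C, 6:+B, 7:+C, 8:+B, 9:-C, 10:-C, 11:-B, 12:+B, 13:+*, 14:-C
Rule 1 (one point beyond the 3σ limits) is satisfied at point 13.

rule 1 at point 13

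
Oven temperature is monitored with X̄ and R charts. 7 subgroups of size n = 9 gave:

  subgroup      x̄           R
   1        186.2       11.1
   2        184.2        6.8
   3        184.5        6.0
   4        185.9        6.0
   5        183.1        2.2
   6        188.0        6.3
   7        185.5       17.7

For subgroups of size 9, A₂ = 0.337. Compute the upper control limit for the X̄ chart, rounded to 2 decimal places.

X̄̄ = (186.2 + 184.2 + 184.5 + 185.9 + 183.1 + 188.0 + 185.5) / 7 = 1297.4000 / 7 = 185.3429
R̄ = (11.1 + 6.8 + 6.0 + 6.0 + 2.2 + 6.3 + 17.7) / 7 = 56.1000 / 7 = 8.0143
UCL = X̄̄ + A₂·R̄ = 185.3429 + 0.337 × 8.0143 = 188.0437

188.04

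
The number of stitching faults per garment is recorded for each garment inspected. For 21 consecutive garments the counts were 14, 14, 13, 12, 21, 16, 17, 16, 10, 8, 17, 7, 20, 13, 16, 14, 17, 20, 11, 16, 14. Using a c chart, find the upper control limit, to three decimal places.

c̄ = (14 + 14 + 13 + 12 + 21 + 16 + 17 + 16 + 10 + 8 + 17 + 7 + 20 + 13 + 16 + 14 + 17 + 20 + 11 + 16 + 14) / 21 = 306 / 21 = 14.5714
UCL = c̄ + 3√c̄ = 14.5714 + 3 × √14.5714 = 14.5714 + 3 × 3.8173 = 26.0232

26.023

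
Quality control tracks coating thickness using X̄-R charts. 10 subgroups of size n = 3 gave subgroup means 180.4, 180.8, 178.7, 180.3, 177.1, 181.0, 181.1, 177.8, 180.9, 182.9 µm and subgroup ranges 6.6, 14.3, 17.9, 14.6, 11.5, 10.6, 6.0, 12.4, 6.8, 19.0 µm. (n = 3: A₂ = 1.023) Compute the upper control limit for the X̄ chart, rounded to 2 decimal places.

192.35

X̄̄ = (180.4 + 180.8 + 178.7 + 180.3 + 177.1 + 181.0 + 181.1 + 177.8 + 180.9 + 182.9) / 10 = 1801.0000 / 10 = 180.1000
R̄ = (6.6 + 14.3 + 17.9 + 14.6 + 11.5 + 10.6 + 6.0 + 12.4 + 6.8 + 19.0) / 10 = 119.7000 / 10 = 11.9700
UCL = X̄̄ + A₂·R̄ = 180.1000 + 1.023 × 11.9700 = 192.3453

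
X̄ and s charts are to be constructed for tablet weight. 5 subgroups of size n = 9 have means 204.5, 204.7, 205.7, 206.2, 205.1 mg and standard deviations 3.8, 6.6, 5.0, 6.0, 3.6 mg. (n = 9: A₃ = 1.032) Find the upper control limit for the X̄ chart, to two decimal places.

210.40

X̄̄ = (204.5 + 204.7 + 205.7 + 206.2 + 205.1) / 5 = 205.2400
s̄ = (3.8 + 6.6 + 5.0 + 6.0 + 3.6) / 5 = 5.0000
UCL = X̄̄ + A₃·s̄ = 205.2400 + 1.032 × 5.0000 = 210.4000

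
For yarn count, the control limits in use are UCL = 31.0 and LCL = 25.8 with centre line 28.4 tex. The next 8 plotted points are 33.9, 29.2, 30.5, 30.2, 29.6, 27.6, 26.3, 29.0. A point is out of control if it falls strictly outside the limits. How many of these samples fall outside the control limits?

Compare each point to [25.8, 31.0]: sample 1 = 33.9 > UCL.

1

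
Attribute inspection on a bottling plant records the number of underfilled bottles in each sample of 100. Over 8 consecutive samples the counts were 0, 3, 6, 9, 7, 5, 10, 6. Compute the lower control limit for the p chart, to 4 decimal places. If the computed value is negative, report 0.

p̄ = Σdᵢ / (k·n) = 46 / (8 × 100) = 0.05750
LCL = p̄ − 3·√(p̄(1−p̄)/n) = 0.05750 − 3 × 0.02328 = -0.01234 → 0 (negative, so LCL = 0)

0.0000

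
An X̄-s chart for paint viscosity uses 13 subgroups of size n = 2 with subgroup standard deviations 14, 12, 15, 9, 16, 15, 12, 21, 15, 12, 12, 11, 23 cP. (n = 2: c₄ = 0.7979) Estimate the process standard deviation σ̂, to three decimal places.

18.028

s̄ = (14 + 12 + 15 + 9 + 16 + 15 + 12 + 21 + 15 + 12 + 12 + 11 + 23) / 13 = 14.3846
σ̂ = s̄ / c₄ = 14.3846 / 0.7979 = 18.0281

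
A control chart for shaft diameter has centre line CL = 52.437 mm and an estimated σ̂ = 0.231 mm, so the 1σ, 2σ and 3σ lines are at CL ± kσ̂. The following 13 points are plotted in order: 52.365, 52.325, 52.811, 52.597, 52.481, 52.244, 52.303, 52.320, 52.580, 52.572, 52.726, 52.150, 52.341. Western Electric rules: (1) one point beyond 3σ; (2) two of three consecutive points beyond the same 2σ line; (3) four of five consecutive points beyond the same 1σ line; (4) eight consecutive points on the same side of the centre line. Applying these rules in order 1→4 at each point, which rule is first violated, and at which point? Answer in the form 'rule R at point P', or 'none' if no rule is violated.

none

Zone of each point (C = within 1σ̂, B = 1σ̂–2σ̂, A = 2σ̂–3σ̂, * = beyond 3σ̂; sign = side of CL): 1:-C, 2:-C, 3:+B, 4:+C, 5:+C, 6:-C, 7:-C, 8:-C, 9:+C, 10:+C, 11:+B, 12:-B, 13:-C
No rule fires across all 13 points.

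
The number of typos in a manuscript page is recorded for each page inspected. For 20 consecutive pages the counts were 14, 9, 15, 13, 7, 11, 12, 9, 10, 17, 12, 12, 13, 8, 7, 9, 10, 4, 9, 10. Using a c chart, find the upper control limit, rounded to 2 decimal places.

20.29

c̄ = (14 + 9 + 15 + 13 + 7 + 11 + 12 + 9 + 10 + 17 + 12 + 12 + 13 + 8 + 7 + 9 + 10 + 4 + 9 + 10) / 20 = 211 / 20 = 10.5500
UCL = c̄ + 3√c̄ = 10.5500 + 3 × √10.5500 = 10.5500 + 3 × 3.2481 = 20.2942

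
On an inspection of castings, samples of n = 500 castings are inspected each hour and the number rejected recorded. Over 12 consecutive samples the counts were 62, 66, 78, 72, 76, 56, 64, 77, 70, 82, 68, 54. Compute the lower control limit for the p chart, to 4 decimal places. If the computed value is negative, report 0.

0.0913

p̄ = Σdᵢ / (k·n) = 825 / (12 × 500) = 0.13750
LCL = p̄ − 3·√(p̄(1−p̄)/n) = 0.13750 − 3 × 0.01540 = 0.09130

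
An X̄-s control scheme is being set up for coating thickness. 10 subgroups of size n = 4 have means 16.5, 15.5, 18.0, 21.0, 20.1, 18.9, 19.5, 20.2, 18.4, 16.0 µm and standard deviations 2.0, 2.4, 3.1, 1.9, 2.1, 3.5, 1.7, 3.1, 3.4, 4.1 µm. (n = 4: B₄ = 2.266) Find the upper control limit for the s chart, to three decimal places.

6.186

s̄ = (2.0 + 2.4 + 3.1 + 1.9 + 2.1 + 3.5 + 1.7 + 3.1 + 3.4 + 4.1) / 10 = 2.7300
UCL_s = B₄·s̄ = 2.266 × 2.7300 = 6.1862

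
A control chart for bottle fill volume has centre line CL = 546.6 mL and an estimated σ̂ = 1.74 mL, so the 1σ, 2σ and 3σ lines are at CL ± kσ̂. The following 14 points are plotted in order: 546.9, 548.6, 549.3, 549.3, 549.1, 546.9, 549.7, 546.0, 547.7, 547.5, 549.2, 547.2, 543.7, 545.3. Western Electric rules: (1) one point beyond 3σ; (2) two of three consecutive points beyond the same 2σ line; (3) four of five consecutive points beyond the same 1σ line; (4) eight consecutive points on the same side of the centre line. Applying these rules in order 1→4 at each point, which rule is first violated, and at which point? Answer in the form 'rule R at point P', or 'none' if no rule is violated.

Zone of each point (C = within 1σ̂, B = 1σ̂–2σ̂, A = 2σ̂–3σ̂, * = beyond 3σ̂; sign = side of CL): 1:+C, 2:+B, 3:+B, 4:+B, 5:+B, 6:+C, 7:+B, 8:-C, 9:+C, 10:+C, 11:+B, 12:+C, 13:-B, 14:-C
Rule 3 (four of five consecutive points beyond the same 1σ limit) is satisfied at point 5.

rule 3 at point 5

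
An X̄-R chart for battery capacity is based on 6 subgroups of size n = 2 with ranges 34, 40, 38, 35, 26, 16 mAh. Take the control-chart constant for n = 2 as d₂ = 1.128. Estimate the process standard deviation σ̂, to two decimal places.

R̄ = (34 + 40 + 38 + 35 + 26 + 16) / 6 = 31.5000
σ̂ = R̄ / d₂ = 31.5000 / 1.128 = 27.9255

27.93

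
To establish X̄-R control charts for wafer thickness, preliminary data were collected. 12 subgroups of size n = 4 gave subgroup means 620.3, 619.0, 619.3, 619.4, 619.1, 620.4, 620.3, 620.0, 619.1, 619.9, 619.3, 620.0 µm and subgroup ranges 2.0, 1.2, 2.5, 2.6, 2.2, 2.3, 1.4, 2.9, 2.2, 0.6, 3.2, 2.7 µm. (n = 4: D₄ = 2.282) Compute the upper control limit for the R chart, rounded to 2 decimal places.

R̄ = (2.0 + 1.2 + 2.5 + 2.6 + 2.2 + 2.3 + 1.4 + 2.9 + 2.2 + 0.6 + 3.2 + 2.7) / 12 = 25.8000 / 12 = 2.1500
UCL_R = D₄·R̄ = 2.282 × 2.1500 = 4.9063

4.91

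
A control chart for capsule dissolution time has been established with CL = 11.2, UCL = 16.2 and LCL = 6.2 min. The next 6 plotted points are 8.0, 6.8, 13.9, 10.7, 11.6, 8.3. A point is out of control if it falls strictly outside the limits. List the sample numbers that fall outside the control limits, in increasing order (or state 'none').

none

All 6 points lie within [6.2, 16.2].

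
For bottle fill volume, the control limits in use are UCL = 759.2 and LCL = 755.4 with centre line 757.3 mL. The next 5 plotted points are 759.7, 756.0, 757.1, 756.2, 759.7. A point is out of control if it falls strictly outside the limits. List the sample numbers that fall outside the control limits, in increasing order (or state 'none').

1, 5

Compare each point to [755.4, 759.2]: sample 1 = 759.7 > UCL; sample 5 = 759.7 > UCL.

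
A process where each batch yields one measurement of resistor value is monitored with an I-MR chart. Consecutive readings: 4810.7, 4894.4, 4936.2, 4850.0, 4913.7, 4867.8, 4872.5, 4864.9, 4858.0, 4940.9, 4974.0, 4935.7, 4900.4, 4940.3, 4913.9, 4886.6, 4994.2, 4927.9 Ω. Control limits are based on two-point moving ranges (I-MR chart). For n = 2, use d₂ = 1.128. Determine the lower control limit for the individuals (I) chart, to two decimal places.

4779.78

X̄ = (4810.7 + 4894.4 + 4936.2 + 4850.0 + 4913.7 + 4867.8 + 4872.5 + 4864.9 + 4858.0 + 4940.9 + 4974.0 + 4935.7 + 4900.4 + 4940.3 + 4913.9 + 4886.6 + 4994.2 + 4927.9) / 18 = 4904.5611
Moving ranges: 83.7, 41.8, 86.2, 63.7, 45.9, 4.7, 7.6, 6.9, 82.9, 33.1, 38.3, 35.3, 39.9, 26.4, 27.3, 107.6, 66.3; M̄R̄ = 797.6000 / 17 = 46.9176
LCL = X̄ − 3·M̄R̄/d₂ = 4904.5611 − 3 × 46.9176 / 1.128 = 4779.7801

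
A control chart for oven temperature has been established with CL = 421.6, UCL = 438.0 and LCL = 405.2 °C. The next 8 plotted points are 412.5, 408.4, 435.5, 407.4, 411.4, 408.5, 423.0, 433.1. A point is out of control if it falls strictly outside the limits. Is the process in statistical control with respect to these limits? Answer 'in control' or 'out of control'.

in control

All 8 points lie within [405.2, 438.0].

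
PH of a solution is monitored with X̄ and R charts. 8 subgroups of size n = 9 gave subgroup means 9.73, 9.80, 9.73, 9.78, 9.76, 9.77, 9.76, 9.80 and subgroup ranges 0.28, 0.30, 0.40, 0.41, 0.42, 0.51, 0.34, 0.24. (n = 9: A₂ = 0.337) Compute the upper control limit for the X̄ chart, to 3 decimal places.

X̄̄ = (9.73 + 9.80 + 9.73 + 9.78 + 9.76 + 9.77 + 9.76 + 9.80) / 8 = 78.1300 / 8 = 9.7662
R̄ = (0.28 + 0.30 + 0.40 + 0.41 + 0.42 + 0.51 + 0.34 + 0.24) / 8 = 2.9000 / 8 = 0.3625
UCL = X̄̄ + A₂·R̄ = 9.7662 + 0.337 × 0.3625 = 9.8884

9.888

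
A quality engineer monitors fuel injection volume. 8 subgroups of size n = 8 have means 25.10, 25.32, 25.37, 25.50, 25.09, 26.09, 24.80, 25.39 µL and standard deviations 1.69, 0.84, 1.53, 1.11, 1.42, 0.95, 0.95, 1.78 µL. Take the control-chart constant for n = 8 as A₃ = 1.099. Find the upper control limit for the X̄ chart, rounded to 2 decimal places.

X̄̄ = (25.10 + 25.32 + 25.37 + 25.50 + 25.09 + 26.09 + 24.80 + 25.39) / 8 = 25.3325
s̄ = (1.69 + 0.84 + 1.53 + 1.11 + 1.42 + 0.95 + 0.95 + 1.78) / 8 = 1.2837
UCL = X̄̄ + A₃·s̄ = 25.3325 + 1.099 × 1.2837 = 26.7433

26.74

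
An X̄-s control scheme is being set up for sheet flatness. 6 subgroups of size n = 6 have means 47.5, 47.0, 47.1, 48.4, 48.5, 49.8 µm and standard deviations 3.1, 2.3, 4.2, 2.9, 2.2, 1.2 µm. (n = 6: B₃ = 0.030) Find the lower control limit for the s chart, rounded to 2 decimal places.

0.08

s̄ = (3.1 + 2.3 + 4.2 + 2.9 + 2.2 + 1.2) / 6 = 2.6500
LCL_s = B₃·s̄ = 0.030 × 2.6500 = 0.0795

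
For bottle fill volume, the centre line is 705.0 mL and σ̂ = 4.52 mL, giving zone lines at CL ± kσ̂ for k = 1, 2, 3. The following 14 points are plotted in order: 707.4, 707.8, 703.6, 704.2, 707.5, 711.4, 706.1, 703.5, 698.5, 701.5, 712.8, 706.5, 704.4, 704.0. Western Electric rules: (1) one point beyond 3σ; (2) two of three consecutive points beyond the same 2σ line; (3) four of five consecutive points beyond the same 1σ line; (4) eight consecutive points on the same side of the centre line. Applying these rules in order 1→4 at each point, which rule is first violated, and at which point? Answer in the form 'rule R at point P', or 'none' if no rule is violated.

Zone of each point (C = within 1σ̂, B = 1σ̂–2σ̂, A = 2σ̂–3σ̂, * = beyond 3σ̂; sign = side of CL): 1:+C, 2:+C, 3:-C, 4:-C, 5:+C, 6:+B, 7:+C, 8:-C, 9:-B, 10:-C, 11:+B, 12:+C, 13:-C, 14:-C
No rule fires across all 14 points.

none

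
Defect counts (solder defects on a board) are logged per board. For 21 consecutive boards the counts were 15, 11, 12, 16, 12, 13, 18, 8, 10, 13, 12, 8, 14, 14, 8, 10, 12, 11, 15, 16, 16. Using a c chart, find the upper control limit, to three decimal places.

c̄ = (15 + 11 + 12 + 16 + 12 + 13 + 18 + 8 + 10 + 13 + 12 + 8 + 14 + 14 + 8 + 10 + 12 + 11 + 15 + 16 + 16) / 21 = 264 / 21 = 12.5714
UCL = c̄ + 3√c̄ = 12.5714 + 3 × √12.5714 = 12.5714 + 3 × 3.5456 = 23.2083

23.208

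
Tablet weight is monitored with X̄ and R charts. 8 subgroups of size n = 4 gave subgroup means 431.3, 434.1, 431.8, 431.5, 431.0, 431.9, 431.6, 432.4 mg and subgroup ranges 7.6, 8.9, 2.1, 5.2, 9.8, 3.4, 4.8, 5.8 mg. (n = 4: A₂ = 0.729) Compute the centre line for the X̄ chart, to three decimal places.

X̄̄ = (431.3 + 434.1 + 431.8 + 431.5 + 431.0 + 431.9 + 431.6 + 432.4) / 8 = 3455.6000 / 8 = 431.9500
CL = X̄̄ = 431.9500

431.950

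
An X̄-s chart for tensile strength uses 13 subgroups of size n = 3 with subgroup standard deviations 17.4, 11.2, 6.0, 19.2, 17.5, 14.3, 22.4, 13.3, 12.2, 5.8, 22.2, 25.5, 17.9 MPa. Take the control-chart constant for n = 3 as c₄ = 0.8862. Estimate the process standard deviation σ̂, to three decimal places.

17.786

s̄ = (17.4 + 11.2 + 6.0 + 19.2 + 17.5 + 14.3 + 22.4 + 13.3 + 12.2 + 5.8 + 22.2 + 25.5 + 17.9) / 13 = 15.7615
σ̂ = s̄ / c₄ = 15.7615 / 0.8862 = 17.7855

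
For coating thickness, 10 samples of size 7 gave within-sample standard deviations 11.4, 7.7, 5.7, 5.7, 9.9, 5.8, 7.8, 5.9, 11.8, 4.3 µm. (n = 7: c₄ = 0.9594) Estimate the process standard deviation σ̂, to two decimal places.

7.92

s̄ = (11.4 + 7.7 + 5.7 + 5.7 + 9.9 + 5.8 + 7.8 + 5.9 + 11.8 + 4.3) / 10 = 7.6000
σ̂ = s̄ / c₄ = 7.6000 / 0.9594 = 7.9216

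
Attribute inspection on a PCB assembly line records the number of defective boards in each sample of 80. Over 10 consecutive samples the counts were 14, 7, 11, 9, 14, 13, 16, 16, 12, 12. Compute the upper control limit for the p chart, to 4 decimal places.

0.2764

p̄ = Σdᵢ / (k·n) = 124 / (10 × 80) = 0.15500
UCL = p̄ + 3·√(p̄(1−p̄)/n) = 0.15500 + 3 × √(0.15500×0.84500/80) = 0.15500 + 3 × 0.04046 = 0.27639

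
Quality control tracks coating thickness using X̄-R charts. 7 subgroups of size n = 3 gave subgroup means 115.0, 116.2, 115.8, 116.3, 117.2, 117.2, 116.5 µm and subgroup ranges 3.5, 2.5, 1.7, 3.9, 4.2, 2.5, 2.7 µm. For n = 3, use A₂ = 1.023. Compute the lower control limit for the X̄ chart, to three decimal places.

X̄̄ = (115.0 + 116.2 + 115.8 + 116.3 + 117.2 + 117.2 + 116.5) / 7 = 814.2000 / 7 = 116.3143
R̄ = (3.5 + 2.5 + 1.7 + 3.9 + 4.2 + 2.5 + 2.7) / 7 = 21.0000 / 7 = 3.0000
LCL = X̄̄ − A₂·R̄ = 116.3143 − 1.023 × 3.0000 = 113.2453

113.245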